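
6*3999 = 23994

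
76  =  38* 2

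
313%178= 135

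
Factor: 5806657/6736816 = 2^( - 4)*29^( - 1)*14519^( - 1)*5806657^1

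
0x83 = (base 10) 131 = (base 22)5l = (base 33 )3W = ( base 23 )5g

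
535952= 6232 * 86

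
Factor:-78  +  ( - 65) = - 11^1*13^1 =- 143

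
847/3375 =847/3375 = 0.25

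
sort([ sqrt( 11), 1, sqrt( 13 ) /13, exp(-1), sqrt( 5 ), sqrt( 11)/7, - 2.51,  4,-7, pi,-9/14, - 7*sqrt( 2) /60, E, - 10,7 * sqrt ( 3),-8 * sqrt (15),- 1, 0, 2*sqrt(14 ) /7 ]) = [ - 8 * sqrt( 15 ), - 10, -7, - 2.51, - 1, - 9/14 ,- 7 * sqrt( 2)/60, 0, sqrt (13 )/13, exp(-1), sqrt(11)/7, 1  ,  2 * sqrt(14 ) /7, sqrt ( 5 ) , E, pi, sqrt( 11),4, 7 * sqrt(3 ) ]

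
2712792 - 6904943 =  - 4192151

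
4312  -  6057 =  - 1745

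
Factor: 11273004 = 2^2* 3^2*19^1*16481^1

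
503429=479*1051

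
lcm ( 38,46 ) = 874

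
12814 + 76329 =89143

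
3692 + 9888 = 13580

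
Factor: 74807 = 239^1*313^1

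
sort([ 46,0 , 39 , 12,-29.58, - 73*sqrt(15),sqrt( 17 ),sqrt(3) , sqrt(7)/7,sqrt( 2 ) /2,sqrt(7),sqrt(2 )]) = [ - 73*sqrt(15), - 29.58,  0,  sqrt(7 )/7, sqrt (2)/2, sqrt (2 ), sqrt ( 3) , sqrt( 7), sqrt (17) , 12, 39, 46 ]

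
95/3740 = 19/748 = 0.03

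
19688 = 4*4922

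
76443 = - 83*( - 921)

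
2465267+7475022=9940289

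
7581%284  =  197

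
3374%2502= 872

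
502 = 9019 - 8517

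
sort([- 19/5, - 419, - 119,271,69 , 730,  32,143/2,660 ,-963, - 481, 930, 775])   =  [  -  963 , - 481 , - 419, - 119, - 19/5,32, 69 , 143/2  ,  271,  660 , 730, 775,930]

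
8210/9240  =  821/924 = 0.89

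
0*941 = 0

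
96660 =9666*10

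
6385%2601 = 1183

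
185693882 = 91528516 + 94165366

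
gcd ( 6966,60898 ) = 2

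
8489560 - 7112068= 1377492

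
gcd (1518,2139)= 69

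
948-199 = 749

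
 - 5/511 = - 1+506/511 = - 0.01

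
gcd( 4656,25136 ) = 16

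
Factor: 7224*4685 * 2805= 2^3 * 3^2* 5^2 * 7^1*11^1*17^1 *43^1*937^1 = 94933654200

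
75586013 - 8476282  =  67109731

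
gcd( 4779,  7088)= 1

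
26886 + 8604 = 35490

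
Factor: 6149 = 11^1*13^1*43^1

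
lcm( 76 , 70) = 2660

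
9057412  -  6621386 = 2436026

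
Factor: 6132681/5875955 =3^2*5^( - 1 )*681409^1*1175191^( - 1 ) 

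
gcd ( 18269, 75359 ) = 1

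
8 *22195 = 177560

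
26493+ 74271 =100764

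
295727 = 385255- 89528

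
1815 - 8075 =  - 6260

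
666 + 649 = 1315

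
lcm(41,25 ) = 1025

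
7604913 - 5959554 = 1645359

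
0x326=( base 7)2231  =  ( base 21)1H8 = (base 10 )806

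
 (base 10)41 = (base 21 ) 1K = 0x29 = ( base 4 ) 221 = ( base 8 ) 51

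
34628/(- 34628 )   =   - 1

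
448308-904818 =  - 456510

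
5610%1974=1662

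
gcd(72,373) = 1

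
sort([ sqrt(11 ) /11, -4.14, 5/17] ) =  [ - 4.14,5/17, sqrt( 11 )/11 ]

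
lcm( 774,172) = 1548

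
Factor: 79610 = 2^1*5^1*19^1*419^1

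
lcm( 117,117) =117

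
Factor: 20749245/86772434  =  2^(-1)*3^1*5^1*7^ ( - 2) * 11^1 * 47^( - 1)*18839^( - 1)*125753^1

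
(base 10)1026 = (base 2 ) 10000000010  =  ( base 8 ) 2002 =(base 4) 100002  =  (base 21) 26I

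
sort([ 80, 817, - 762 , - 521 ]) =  [  -  762, - 521, 80,817]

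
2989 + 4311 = 7300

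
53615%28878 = 24737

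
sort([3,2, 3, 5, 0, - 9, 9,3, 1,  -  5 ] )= [-9,  -  5, 0 , 1 , 2,3,3,3 , 5,9] 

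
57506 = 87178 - 29672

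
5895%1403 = 283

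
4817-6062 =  -1245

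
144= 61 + 83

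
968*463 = 448184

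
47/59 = 47/59 = 0.80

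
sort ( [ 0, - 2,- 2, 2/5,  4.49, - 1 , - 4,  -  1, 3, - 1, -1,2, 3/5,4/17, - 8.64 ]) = [ - 8.64,  -  4, -2, - 2, - 1, - 1, -1, - 1, 0, 4/17,2/5,  3/5,2, 3 , 4.49 ]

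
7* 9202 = 64414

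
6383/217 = 29 + 90/217 = 29.41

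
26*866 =22516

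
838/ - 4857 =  - 838/4857  =  - 0.17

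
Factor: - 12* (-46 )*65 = 2^3*  3^1*5^1*13^1*23^1 = 35880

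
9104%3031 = 11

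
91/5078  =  91/5078 = 0.02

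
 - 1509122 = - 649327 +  - 859795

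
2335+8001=10336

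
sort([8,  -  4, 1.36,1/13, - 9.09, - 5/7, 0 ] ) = [ - 9.09, - 4, - 5/7, 0,1/13, 1.36 , 8 ] 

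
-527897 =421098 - 948995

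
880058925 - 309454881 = 570604044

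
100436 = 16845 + 83591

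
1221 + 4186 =5407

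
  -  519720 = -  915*568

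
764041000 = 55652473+708388527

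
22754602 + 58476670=81231272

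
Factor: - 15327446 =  - 2^1*937^1 * 8179^1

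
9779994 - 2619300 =7160694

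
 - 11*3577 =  - 39347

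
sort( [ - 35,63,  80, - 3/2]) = [ - 35, - 3/2, 63 , 80]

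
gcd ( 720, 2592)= 144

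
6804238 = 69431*98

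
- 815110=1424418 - 2239528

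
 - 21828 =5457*(-4)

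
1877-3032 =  - 1155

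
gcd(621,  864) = 27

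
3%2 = 1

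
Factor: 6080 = 2^6*5^1*19^1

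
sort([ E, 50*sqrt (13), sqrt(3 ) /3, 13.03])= [ sqrt( 3)/3 , E , 13.03, 50*sqrt( 13) ] 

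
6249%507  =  165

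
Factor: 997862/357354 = 3^( - 2)*19853^( - 1) *498931^1 = 498931/178677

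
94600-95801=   -  1201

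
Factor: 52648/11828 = 13162/2957=   2^1*2957^( - 1 )*6581^1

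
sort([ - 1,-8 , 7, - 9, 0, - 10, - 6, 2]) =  [ - 10, - 9, - 8 , - 6, -1, 0 , 2,7 ] 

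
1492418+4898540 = 6390958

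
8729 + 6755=15484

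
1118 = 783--335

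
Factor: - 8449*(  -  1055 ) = 5^1*7^1*17^1*71^1*211^1 = 8913695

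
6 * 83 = 498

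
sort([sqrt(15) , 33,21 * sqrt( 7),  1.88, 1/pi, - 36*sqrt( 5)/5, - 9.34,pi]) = [ - 36*sqrt( 5)/5, - 9.34,1/pi,1.88 , pi,sqrt( 15 ),  33,21 * sqrt( 7 ) ]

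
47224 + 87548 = 134772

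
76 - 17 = 59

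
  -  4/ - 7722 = 2/3861   =  0.00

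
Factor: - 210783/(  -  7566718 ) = 2^( - 1 )*3^1*17^1*47^( - 1)*101^(  -  1)*797^(- 1)*4133^1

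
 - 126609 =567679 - 694288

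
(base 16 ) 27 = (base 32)17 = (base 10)39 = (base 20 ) 1j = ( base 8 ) 47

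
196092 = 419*468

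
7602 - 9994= - 2392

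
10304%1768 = 1464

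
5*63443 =317215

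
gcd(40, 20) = 20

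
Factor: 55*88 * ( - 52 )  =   - 2^5*5^1*11^2*  13^1 = -251680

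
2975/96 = 30+95/96  =  30.99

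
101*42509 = 4293409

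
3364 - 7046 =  - 3682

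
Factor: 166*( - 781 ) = -2^1 *11^1  *71^1*83^1 = - 129646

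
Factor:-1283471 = - 7^1*181^1*1013^1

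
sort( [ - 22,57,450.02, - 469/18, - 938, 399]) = [ - 938, - 469/18, - 22,57,399,450.02]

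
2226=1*2226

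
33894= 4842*7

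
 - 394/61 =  - 394/61 = -6.46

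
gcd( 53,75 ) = 1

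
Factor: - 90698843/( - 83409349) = 47^ ( - 1) * 1774667^( - 1)*90698843^1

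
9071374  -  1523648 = 7547726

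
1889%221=121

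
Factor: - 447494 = - 2^1*223747^1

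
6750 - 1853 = 4897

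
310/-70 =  - 5 + 4/7 = - 4.43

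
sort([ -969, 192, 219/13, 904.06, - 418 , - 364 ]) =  [ - 969, - 418 , - 364,219/13, 192,  904.06 ] 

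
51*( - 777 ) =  - 39627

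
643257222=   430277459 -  - 212979763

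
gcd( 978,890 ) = 2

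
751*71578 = 53755078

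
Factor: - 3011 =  - 3011^1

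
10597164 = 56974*186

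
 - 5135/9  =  -571+4/9 = - 570.56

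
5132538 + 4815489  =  9948027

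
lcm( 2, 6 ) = 6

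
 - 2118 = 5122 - 7240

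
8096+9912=18008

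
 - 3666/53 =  - 70  +  44/53 = -69.17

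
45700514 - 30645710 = 15054804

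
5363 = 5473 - 110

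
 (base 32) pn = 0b1100110111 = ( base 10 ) 823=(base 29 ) sb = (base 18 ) 29D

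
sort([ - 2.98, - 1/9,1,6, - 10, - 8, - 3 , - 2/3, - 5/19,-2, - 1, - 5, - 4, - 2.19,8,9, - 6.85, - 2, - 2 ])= [ - 10, - 8 , - 6.85, - 5, - 4,-3, - 2.98, - 2.19, - 2, - 2, - 2, - 1, - 2/3 , - 5/19, - 1/9, 1,6,8,9]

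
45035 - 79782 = -34747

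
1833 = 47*39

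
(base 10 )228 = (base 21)ai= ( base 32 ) 74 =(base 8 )344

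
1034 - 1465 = - 431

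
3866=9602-5736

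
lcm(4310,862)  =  4310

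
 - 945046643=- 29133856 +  - 915912787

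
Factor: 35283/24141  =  19/13=13^( - 1 ) * 19^1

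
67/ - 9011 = -67/9011  =  - 0.01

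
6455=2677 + 3778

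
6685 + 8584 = 15269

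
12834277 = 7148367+5685910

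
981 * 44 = 43164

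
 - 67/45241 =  - 1 + 45174/45241 = -0.00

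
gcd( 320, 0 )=320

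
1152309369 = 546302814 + 606006555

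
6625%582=223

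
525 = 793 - 268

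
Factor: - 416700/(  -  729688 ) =225/394 = 2^( - 1)*3^2*5^2*197^( - 1)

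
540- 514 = 26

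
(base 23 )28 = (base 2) 110110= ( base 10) 54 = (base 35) 1j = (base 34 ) 1K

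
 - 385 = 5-390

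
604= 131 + 473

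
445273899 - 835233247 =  - 389959348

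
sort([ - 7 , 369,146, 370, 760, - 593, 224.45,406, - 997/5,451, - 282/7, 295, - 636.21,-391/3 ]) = [ - 636.21, - 593, - 997/5, - 391/3, - 282/7, - 7 , 146,  224.45,295,  369,370,406,451  ,  760] 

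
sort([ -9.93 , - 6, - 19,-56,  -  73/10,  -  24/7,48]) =[ - 56, - 19, - 9.93,  -  73/10, - 6, - 24/7, 48]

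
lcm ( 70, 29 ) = 2030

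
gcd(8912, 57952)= 16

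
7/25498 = 7/25498 = 0.00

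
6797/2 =3398 + 1/2 = 3398.50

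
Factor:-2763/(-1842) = 3/2 = 2^(-1)*3^1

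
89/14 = 89/14= 6.36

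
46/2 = 23 = 23.00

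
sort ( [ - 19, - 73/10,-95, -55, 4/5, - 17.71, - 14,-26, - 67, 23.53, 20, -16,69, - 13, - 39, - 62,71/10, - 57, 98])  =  [ - 95 , - 67,  -  62, - 57, - 55, - 39, - 26, - 19,  -  17.71, - 16, - 14, - 13 , - 73/10, 4/5, 71/10, 20,23.53,69,  98]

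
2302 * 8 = 18416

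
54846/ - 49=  - 1120 + 34/49 = -  1119.31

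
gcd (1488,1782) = 6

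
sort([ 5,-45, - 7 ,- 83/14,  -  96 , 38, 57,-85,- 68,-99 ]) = [ - 99, - 96, - 85,  -  68, - 45, - 7,-83/14,5,38,57]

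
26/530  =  13/265  =  0.05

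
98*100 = 9800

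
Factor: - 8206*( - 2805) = 23017830  =  2^1*3^1*5^1*11^2*17^1*373^1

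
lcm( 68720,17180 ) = 68720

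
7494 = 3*2498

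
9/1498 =9/1498 = 0.01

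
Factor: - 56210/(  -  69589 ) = 2^1 * 5^1*7^1 * 11^1  *  13^( - 1 )*53^ (-1)*73^1*101^(-1 )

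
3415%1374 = 667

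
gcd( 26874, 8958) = 8958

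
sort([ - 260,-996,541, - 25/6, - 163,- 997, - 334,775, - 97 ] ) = [-997, - 996, -334, - 260, - 163, - 97, -25/6, 541, 775]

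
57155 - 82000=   -  24845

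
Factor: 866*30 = 2^2*3^1*5^1*433^1 =25980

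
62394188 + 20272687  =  82666875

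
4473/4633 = 4473/4633 = 0.97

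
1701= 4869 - 3168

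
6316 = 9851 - 3535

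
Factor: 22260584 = 2^3*43^1*163^1*397^1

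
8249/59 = 8249/59 = 139.81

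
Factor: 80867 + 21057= 101924 = 2^2*83^1*307^1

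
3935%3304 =631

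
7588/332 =22 + 71/83 = 22.86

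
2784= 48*58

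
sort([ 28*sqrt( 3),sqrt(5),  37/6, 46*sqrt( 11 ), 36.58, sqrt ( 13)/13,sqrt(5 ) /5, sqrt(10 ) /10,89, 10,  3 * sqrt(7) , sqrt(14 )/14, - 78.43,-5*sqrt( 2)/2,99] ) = [-78.43, - 5*sqrt( 2 ) /2,sqrt(14)/14, sqrt (13 ) /13, sqrt(10)/10 , sqrt(5) /5, sqrt(5),37/6, 3*sqrt(7 ),10, 36.58  ,  28*sqrt(3),89,  99,  46*sqrt(11 ) ] 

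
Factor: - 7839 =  - 3^2 * 13^1 * 67^1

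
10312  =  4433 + 5879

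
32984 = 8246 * 4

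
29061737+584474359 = 613536096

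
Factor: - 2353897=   -  7^1*13^1*25867^1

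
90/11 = 8 + 2/11 = 8.18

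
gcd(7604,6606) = 2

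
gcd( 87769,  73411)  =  1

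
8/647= 8/647  =  0.01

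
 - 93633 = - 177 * 529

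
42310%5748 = 2074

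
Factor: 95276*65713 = 2^2*23819^1*65713^1  =  6260871788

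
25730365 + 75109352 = 100839717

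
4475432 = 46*97292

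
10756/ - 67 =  - 161+31/67 = -160.54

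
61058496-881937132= - 820878636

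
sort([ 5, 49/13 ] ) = [ 49/13, 5 ]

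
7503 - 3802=3701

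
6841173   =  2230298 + 4610875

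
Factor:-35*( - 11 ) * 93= 35805 = 3^1* 5^1*7^1*11^1 * 31^1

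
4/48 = 1/12 = 0.08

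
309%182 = 127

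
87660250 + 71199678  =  158859928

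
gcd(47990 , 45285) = 5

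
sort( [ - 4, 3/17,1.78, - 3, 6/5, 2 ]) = [ - 4, -3,3/17, 6/5,1.78, 2]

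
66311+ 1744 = 68055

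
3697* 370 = 1367890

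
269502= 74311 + 195191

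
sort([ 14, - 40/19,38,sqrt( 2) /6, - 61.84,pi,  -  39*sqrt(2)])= [ - 61.84 , -39*sqrt( 2),-40/19,sqrt( 2) /6, pi,14, 38]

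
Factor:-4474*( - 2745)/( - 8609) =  - 12281130/8609 =- 2^1*3^2 *5^1 * 61^1*2237^1*8609^( - 1)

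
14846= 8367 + 6479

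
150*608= 91200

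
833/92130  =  833/92130=0.01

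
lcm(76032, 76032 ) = 76032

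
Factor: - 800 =-2^5 * 5^2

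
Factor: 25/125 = 5^ ( -1) = 1/5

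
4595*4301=19763095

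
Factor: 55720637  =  7^1*2447^1*3253^1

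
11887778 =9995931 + 1891847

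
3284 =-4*(  -  821 ) 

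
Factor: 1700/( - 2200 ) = - 17/22 = - 2^(- 1 ) * 11^( - 1)*17^1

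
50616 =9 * 5624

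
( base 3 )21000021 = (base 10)5110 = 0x13F6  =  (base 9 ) 7007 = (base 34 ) 4ea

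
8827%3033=2761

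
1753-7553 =-5800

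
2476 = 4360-1884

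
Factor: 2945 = 5^1*19^1*31^1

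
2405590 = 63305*38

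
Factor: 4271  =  4271^1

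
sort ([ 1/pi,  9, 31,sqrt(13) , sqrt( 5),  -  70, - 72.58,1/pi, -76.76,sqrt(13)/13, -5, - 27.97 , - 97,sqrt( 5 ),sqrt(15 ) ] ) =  [-97,  -  76.76, - 72.58, - 70 , - 27.97, -5, sqrt( 13 )/13, 1/pi,1/pi, sqrt(5 ), sqrt( 5), sqrt(13), sqrt(15), 9, 31] 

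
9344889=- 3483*( - 2683)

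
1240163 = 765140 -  -475023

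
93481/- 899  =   - 93481/899 =- 103.98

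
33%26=7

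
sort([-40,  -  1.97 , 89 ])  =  [ - 40, - 1.97,89 ]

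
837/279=3   =  3.00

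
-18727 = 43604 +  - 62331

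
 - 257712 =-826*312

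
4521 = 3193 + 1328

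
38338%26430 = 11908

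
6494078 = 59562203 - 53068125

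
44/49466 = 22/24733 = 0.00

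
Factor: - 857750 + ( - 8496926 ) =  - 2^2*71^1*32939^1 = -  9354676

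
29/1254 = 29/1254 = 0.02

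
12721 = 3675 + 9046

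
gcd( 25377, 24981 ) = 33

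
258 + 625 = 883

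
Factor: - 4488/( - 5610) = 2^2*5^( - 1) = 4/5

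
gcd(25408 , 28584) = 3176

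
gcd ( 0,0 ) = 0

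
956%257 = 185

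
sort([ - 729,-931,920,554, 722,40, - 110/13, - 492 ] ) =[ - 931, - 729, - 492, -110/13,  40,554,722,920]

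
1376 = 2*688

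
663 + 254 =917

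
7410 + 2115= 9525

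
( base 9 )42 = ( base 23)1f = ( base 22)1G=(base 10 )38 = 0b100110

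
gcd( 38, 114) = 38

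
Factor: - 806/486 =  - 3^( - 5 )*13^1*31^1=- 403/243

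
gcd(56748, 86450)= 2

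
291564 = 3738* 78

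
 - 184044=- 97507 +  - 86537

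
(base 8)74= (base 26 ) 28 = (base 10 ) 60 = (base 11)55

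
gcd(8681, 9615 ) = 1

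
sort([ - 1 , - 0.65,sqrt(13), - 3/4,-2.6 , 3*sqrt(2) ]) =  [ - 2.6,-1, - 3/4, - 0.65, sqrt( 13 ),3*sqrt(2 ) ] 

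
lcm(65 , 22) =1430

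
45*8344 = 375480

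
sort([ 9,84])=[ 9, 84]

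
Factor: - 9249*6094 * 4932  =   - 2^3 * 3^3*11^1 *137^1*277^1*3083^1 = - 277984318392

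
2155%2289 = 2155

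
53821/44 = 1223 + 9/44 = 1223.20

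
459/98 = 4 + 67/98 =4.68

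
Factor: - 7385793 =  - 3^1*113^1 *21787^1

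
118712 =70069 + 48643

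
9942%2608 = 2118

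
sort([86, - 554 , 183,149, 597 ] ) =[ -554,86,149,  183,597 ] 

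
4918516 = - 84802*( - 58 ) 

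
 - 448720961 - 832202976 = - 1280923937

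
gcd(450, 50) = 50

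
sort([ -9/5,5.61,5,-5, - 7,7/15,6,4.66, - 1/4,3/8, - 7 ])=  [ - 7, - 7, - 5, - 9/5 , - 1/4 , 3/8,7/15 , 4.66, 5,  5.61, 6 ] 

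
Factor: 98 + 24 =122 = 2^1 * 61^1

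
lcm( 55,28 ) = 1540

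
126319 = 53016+73303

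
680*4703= 3198040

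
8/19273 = 8/19273 = 0.00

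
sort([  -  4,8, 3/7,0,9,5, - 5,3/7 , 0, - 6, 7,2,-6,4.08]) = [ - 6, - 6,  -  5, - 4,0,0,3/7,  3/7, 2, 4.08 , 5,7,8,9]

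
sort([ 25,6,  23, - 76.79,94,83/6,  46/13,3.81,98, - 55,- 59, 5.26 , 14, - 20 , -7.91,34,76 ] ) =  [ - 76.79, - 59, - 55 , - 20, - 7.91,46/13,3.81, 5.26,6,83/6,14, 23,25, 34,76,94,98]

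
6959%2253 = 200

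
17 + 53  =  70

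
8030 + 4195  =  12225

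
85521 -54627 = 30894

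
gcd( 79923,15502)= 1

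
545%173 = 26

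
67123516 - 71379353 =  - 4255837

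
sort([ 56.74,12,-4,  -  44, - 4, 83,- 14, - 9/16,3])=[-44,- 14,  -  4, - 4,  -  9/16,3, 12,56.74,83]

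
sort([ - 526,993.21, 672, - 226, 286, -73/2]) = [ - 526, - 226, - 73/2, 286, 672,993.21] 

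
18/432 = 1/24 = 0.04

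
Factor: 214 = 2^1*107^1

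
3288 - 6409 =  - 3121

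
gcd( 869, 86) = 1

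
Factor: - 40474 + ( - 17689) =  - 7^2*1187^1 = - 58163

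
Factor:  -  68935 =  - 5^1*17^1 * 811^1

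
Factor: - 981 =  - 3^2 * 109^1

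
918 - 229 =689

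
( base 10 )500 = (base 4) 13310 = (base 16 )1f4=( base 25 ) K0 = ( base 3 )200112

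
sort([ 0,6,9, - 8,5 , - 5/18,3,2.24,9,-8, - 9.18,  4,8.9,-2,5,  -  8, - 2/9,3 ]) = [ - 9.18, - 8,-8, - 8, - 2, - 5/18, - 2/9,0 , 2.24  ,  3 , 3,4,5,5,6 , 8.9,9,9 ] 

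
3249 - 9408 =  - 6159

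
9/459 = 1/51 = 0.02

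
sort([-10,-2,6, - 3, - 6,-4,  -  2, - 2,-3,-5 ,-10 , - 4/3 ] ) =[ - 10, - 10,-6 ,-5 , -4,-3, - 3, - 2,-2, - 2,-4/3,6] 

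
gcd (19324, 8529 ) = 1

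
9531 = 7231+2300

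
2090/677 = 2090/677 = 3.09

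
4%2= 0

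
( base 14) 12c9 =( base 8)6361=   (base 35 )2ON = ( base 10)3313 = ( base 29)3r7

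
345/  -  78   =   - 115/26 = - 4.42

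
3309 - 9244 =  - 5935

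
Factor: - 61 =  - 61^1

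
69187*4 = 276748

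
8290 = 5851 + 2439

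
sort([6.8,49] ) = [ 6.8,  49]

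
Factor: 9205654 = 2^1*4602827^1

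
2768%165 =128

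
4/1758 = 2/879 = 0.00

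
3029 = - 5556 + 8585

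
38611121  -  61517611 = -22906490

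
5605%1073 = 240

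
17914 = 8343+9571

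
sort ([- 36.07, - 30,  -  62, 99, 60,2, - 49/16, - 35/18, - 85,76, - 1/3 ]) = [ - 85, - 62, - 36.07, - 30,  -  49/16, - 35/18, -1/3,  2, 60,76, 99]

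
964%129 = 61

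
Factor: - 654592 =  - 2^8  *2557^1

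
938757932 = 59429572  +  879328360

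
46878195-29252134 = 17626061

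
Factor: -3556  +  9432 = 5876= 2^2*13^1 * 113^1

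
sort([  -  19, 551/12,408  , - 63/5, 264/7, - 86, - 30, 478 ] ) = [ - 86, - 30, - 19,  -  63/5, 264/7, 551/12,408, 478]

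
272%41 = 26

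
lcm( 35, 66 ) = 2310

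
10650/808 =13+73/404 = 13.18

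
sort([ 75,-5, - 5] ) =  [- 5 ,- 5,75]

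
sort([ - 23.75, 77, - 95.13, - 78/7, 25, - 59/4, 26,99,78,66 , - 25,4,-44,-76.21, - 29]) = [ -95.13 , - 76.21 ,-44,-29, - 25,  -  23.75,-59/4,- 78/7,4,25, 26,66,  77,78,99 ]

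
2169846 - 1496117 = 673729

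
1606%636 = 334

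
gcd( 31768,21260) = 4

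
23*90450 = 2080350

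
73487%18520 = 17927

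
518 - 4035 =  - 3517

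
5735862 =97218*59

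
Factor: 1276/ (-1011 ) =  - 2^2 * 3^(- 1)*11^1*29^1 * 337^( - 1 ) 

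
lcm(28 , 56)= 56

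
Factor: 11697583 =11697583^1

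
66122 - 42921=23201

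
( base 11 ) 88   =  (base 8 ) 140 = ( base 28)3c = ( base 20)4G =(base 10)96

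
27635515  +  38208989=65844504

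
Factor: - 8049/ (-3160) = 2^( - 3)  *  3^1*5^( - 1)*79^( - 1) * 2683^1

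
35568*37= 1316016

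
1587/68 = 23 + 23/68 = 23.34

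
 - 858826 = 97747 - 956573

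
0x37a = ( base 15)3E5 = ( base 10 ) 890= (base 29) 11k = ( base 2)1101111010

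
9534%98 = 28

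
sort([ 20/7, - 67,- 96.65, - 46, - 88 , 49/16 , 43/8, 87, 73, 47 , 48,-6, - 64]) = [ - 96.65,-88, - 67, - 64, - 46 , - 6,20/7, 49/16, 43/8, 47, 48,73 , 87 ]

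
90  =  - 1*(  -  90)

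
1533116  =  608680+924436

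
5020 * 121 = 607420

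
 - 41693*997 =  - 41567921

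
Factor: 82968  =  2^3*3^1*3457^1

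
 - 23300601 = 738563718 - 761864319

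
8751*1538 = 13459038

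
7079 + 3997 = 11076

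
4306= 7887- 3581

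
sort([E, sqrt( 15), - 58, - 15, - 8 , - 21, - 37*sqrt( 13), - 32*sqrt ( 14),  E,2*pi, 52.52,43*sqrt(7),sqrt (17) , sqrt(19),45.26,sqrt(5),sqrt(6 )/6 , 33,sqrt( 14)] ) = [-37*sqrt ( 13 ), - 32 * sqrt(14) , - 58, - 21, - 15, - 8, sqrt( 6)/6 , sqrt(5),E,E, sqrt(14),sqrt(15), sqrt(17 ),sqrt(19 ),2*pi,33,45.26, 52.52, 43*sqrt(7) ]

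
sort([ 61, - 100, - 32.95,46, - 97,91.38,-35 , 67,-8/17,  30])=[ - 100, - 97, -35, - 32.95, - 8/17 , 30, 46,61,  67, 91.38]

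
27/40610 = 27/40610 = 0.00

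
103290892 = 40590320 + 62700572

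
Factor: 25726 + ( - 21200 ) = 4526 = 2^1*31^1*73^1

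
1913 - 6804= - 4891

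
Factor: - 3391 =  - 3391^1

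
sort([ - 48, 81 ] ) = [ - 48, 81 ] 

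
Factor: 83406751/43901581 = 19^1*41^1*43^( - 1)*107069^1*1020967^( - 1)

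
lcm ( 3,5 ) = 15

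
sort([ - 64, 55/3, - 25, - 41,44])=[ - 64,-41, - 25,55/3, 44] 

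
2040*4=8160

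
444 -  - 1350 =1794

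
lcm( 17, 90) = 1530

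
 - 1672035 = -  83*20145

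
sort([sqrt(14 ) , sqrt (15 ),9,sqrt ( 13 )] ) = [sqrt(13 ),sqrt( 14 ) , sqrt( 15),9 ]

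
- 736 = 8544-9280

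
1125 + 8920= 10045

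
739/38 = 19+17/38 = 19.45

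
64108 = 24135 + 39973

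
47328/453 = 104 + 72/151 = 104.48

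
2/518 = 1/259 = 0.00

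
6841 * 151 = 1032991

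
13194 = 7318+5876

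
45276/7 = 6468 = 6468.00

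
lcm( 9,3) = 9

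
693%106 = 57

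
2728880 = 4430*616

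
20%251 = 20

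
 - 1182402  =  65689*( - 18 ) 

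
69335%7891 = 6207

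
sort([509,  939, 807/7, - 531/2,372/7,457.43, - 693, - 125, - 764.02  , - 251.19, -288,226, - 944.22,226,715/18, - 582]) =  [ - 944.22,-764.02, - 693, - 582, - 288 ,  -  531/2,  -  251.19, - 125, 715/18,372/7, 807/7, 226,226,457.43,509,939]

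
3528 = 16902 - 13374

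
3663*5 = 18315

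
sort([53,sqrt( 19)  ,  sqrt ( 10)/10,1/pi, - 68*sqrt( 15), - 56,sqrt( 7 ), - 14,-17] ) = [ - 68 * sqrt(15), - 56,-17, - 14,sqrt( 10)/10,1/pi,sqrt( 7),sqrt( 19),53]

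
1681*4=6724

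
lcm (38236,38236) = 38236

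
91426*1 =91426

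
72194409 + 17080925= 89275334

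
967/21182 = 967/21182 = 0.05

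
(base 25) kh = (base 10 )517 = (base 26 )jn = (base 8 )1005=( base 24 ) ld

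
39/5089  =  39/5089 = 0.01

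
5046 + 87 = 5133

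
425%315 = 110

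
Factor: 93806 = 2^1*17^1*31^1*89^1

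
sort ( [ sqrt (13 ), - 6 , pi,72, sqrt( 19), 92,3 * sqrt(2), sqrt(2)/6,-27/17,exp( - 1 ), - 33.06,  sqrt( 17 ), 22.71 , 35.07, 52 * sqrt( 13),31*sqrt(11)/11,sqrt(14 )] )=[-33.06, - 6,  -  27/17, sqrt( 2 )/6,exp(-1 ),pi, sqrt( 13), sqrt( 14 ), sqrt( 17 ),3*sqrt( 2),sqrt( 19), 31 * sqrt( 11)/11, 22.71, 35.07, 72,92, 52*sqrt( 13) ] 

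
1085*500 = 542500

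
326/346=163/173= 0.94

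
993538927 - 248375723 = 745163204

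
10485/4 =10485/4 = 2621.25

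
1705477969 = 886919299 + 818558670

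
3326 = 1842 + 1484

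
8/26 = 4/13 = 0.31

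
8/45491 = 8/45491= 0.00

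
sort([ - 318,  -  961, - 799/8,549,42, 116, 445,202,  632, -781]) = [ -961 , - 781, - 318, - 799/8, 42,  116, 202 , 445, 549 , 632 ]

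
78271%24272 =5455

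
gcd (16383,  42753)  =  3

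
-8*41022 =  - 328176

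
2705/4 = 2705/4 = 676.25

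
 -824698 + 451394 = -373304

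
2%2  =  0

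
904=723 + 181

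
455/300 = 91/60 = 1.52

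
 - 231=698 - 929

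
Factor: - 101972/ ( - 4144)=689/28= 2^ ( - 2 )*7^ ( - 1)*13^1 *53^1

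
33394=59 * 566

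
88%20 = 8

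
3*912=2736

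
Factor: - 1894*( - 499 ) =2^1*499^1*947^1 = 945106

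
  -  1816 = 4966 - 6782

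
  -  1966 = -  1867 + -99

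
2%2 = 0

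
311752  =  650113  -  338361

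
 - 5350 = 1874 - 7224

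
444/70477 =444/70477 = 0.01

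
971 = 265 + 706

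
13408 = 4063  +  9345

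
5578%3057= 2521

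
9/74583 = 1/8287 = 0.00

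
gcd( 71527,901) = 1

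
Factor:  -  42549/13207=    - 3^1*13^1*47^( - 1)*281^( - 1 )*1091^1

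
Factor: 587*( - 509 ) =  - 298783 =- 509^1*587^1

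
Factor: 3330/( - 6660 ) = - 2^( - 1 )= - 1/2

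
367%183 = 1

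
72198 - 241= 71957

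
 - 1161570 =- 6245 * 186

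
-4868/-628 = 7 + 118/157 = 7.75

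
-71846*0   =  0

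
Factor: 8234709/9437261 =3^1*7^1*17^( - 1)* 79^( - 1 )*317^1*1237^1*7027^( - 1)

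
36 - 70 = -34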